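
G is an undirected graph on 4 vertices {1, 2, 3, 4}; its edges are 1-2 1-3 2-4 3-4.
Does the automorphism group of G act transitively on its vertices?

G is 2-regular and bipartite on 2^2 = 4 vertices with girth 4; it is the hypercube graph Q_2. The symmetry group of the 2-cube is the hyperoctahedral group B_2 = Z_2 ≀ S_2, of order 2^2·2! = 8. This group acts transitively on the 4 vertices.

Yes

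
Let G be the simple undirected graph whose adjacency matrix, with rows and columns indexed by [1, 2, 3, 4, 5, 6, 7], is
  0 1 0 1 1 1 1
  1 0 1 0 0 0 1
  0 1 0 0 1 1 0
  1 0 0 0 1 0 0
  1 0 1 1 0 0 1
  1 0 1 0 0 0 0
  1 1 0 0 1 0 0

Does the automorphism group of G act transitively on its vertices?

No

Vertex 1 is the only vertex of degree 5, so every automorphism fixes it; G is not vertex-transitive.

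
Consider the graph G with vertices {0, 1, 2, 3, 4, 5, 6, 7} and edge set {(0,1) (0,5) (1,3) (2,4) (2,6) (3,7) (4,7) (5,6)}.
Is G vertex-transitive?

G is 2-regular and connected on 8 vertices, i.e. the cycle C_8. The automorphisms of the 8-cycle are exactly the symmetries of a regular 8-gon: the dihedral group D_8, |D_8| = 16. This group acts transitively on the 8 vertices.

Yes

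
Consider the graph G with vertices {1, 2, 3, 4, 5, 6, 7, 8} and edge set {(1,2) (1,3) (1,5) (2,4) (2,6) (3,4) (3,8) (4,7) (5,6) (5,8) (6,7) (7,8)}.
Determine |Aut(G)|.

G is 3-regular and bipartite on 2^3 = 8 vertices with girth 4; it is the hypercube graph Q_3. The symmetry group of the 3-cube is the hyperoctahedral group B_3 = Z_2 ≀ S_3, of order 2^3·3! = 48.

48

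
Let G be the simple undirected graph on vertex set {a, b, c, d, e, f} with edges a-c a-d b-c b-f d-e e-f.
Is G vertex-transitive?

G is 2-regular and connected on 6 vertices, i.e. the cycle C_6. The automorphisms of the 6-cycle are exactly the symmetries of a regular 6-gon: the dihedral group D_6, |D_6| = 12. This group acts transitively on the 6 vertices.

Yes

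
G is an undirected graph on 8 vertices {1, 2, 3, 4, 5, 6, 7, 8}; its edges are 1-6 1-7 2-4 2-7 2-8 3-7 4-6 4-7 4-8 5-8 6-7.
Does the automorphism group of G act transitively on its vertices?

No

Vertex 1 is the only vertex of degree 2, so every automorphism fixes it; G is not vertex-transitive.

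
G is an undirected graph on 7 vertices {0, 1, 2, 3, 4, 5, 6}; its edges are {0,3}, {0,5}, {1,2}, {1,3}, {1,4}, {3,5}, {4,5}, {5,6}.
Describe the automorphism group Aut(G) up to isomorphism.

{e}

The degree sequence is [2, 3, 1, 3, 2, 4, 1]. Checking the degree-preserving permutations of the vertex set shows that none except the identity preserves every edge, so Aut(G) is trivial.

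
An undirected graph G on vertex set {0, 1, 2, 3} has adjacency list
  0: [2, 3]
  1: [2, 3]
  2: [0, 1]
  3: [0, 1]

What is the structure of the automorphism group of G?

G is 2-regular and bipartite on 2^2 = 4 vertices with girth 4; it is the hypercube graph Q_2. The symmetry group of the 2-cube is the hyperoctahedral group B_2 = Z_2 ≀ S_2, of order 2^2·2! = 8.

D_4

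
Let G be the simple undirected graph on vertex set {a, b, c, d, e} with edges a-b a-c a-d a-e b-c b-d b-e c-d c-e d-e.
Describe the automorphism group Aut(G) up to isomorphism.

S_5

All 5 vertices are pairwise adjacent: G = K_5. Every bijection on the vertex set is an automorphism of K_5; hence Aut(K_5) ≅ S_5, order 120.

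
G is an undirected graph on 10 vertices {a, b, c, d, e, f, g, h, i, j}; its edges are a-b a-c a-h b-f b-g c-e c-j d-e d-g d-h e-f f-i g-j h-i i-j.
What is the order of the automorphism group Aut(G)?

G is 3-regular on 10 vertices with no triangles and no 4-cycles (girth 5): this is the Petersen graph. It is a classical fact that the Petersen graph has automorphism group S_5 (order 120), arising from its description as the Kneser graph K(5,2).

120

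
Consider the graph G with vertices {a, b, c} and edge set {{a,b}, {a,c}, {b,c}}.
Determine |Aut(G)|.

6

Every vertex has degree 2, so G is the complete graph K_3. Any permutation of the 3 vertices preserves K_3, so Aut(K_3) = S_3 of order 3! = 6.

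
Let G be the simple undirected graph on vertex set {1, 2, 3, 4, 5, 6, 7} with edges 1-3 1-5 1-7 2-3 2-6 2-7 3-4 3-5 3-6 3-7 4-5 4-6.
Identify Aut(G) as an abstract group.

D_6

Vertex 3 is the unique vertex of degree 6; the remaining 6 vertices each have degree 3 and induce a cycle, so G is the wheel on 7 vertices with hub 3. Every automorphism fixes the hub and acts on the rim 6-cycle, so Aut(G) ≅ Aut(C_6) = D_6 of order 12.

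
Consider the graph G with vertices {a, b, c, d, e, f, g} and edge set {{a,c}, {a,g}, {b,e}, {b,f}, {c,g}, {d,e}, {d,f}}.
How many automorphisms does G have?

G has two connected components, {b, d, e, f} and {a, c, g}; each is 2-regular, so G = C_4 ⊔ C_3. No automorphism exchanges components of different sizes, hence Aut(G) is the direct product D_4 × D_3, order 48.

48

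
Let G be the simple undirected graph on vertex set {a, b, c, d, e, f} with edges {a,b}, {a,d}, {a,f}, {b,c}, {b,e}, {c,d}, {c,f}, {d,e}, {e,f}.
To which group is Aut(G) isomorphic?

S_3 ≀ Z_2

G is 3-regular and bipartite with parts {b, d, f} and {a, c, e} (each part is independent and every cross-pair is an edge), so G = K_{3,3}. Each part can be permuted independently (S_3 × S_3) and the two equal-size parts can also be swapped, giving (S_3 × S_3) ⋊ Z_2 of order 2·(3!)² = 72.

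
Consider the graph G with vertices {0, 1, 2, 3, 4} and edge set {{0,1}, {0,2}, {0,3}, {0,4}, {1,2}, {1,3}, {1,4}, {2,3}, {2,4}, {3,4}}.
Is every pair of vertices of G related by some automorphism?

Yes

All 5 vertices are pairwise adjacent: G = K_5. Any permutation of the 5 vertices preserves K_5, so Aut(K_5) = S_5 of order 5! = 120. This group acts transitively on the 5 vertices.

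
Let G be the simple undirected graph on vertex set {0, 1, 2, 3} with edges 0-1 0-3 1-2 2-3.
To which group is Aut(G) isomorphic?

G is 2-regular and bipartite on 2^2 = 4 vertices with girth 4; it is the hypercube graph Q_2. Aut(Q_2) consists of the signed permutations of the 2 coordinate axes: 2! permutations times 2^2 sign flips, so |Aut| = 2^2·2! = 8.

the dihedral group of order 8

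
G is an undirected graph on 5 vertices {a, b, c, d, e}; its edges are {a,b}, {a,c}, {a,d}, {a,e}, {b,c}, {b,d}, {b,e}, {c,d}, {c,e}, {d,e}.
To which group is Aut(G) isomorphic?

S_5

All 5 vertices are pairwise adjacent: G = K_5. Every bijection on the vertex set is an automorphism of K_5; hence Aut(K_5) ≅ S_5, order 120.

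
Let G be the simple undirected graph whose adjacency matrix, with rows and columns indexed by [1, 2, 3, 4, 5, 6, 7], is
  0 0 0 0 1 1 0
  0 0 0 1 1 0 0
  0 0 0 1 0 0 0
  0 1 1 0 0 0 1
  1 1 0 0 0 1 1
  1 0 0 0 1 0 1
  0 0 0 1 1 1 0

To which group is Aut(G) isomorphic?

the trivial group

The degree sequence is [2, 2, 1, 3, 4, 3, 3]. Checking the degree-preserving permutations of the vertex set shows that none except the identity preserves every edge, so Aut(G) is trivial.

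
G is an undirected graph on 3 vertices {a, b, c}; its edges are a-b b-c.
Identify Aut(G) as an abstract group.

Z_2

The degree sequence is [1, 2, 1]; the two degree-1 vertices a and c are the ends of a path, so G = P_3. A path has exactly one nontrivial symmetry — reversal — giving Aut(G) of order 2.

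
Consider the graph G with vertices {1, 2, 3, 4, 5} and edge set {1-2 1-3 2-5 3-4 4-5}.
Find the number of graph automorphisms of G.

G is 2-regular and connected on 5 vertices, i.e. the cycle C_5. The automorphisms of the 5-cycle are exactly the symmetries of a regular 5-gon: the dihedral group D_5, |D_5| = 10.

10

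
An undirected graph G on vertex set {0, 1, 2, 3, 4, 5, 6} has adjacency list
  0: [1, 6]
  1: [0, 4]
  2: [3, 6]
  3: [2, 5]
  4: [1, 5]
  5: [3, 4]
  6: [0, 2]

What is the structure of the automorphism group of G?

Every vertex has degree 2 and the graph is connected, so G is the 7-cycle C_7. C_7 has 7 rotations and 7 reflections, so Aut(C_7) ≅ D_7 of order 14.

the dihedral group of order 14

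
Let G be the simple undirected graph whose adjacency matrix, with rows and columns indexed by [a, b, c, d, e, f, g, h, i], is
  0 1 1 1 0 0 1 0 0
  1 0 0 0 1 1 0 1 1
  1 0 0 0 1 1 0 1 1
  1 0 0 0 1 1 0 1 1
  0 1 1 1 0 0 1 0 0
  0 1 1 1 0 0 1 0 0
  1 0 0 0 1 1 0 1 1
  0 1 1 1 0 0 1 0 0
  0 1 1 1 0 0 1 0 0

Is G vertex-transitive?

No

Automorphisms preserve degree, but G has vertices of degree 4 and vertices of degree 5; no automorphism maps one to the other, so G is not vertex-transitive.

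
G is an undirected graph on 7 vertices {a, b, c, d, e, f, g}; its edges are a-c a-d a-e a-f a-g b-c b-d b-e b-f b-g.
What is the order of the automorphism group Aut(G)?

The vertices split by degree into {a, b} (degree 5) and {c, d, e, f, g} (degree 2); every edge runs between the two parts, so G is the complete bipartite graph K_{2,5}. The parts have unequal sizes, so no automorphism swaps them; each part is permuted independently, giving S_5 × S_2 of order 5!·2! = 240.

240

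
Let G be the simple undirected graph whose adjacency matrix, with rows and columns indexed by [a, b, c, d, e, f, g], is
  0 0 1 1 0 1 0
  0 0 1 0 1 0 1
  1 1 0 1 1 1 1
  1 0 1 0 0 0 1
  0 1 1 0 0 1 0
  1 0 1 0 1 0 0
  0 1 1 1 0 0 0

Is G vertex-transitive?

Vertex c is the only vertex of degree 6, so every automorphism fixes it; G is not vertex-transitive.

No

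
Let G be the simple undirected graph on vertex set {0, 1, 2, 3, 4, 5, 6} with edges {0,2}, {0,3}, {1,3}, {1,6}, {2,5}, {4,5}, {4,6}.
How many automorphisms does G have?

G is 2-regular and connected on 7 vertices, i.e. the cycle C_7. The automorphisms of the 7-cycle are exactly the symmetries of a regular 7-gon: the dihedral group D_7, |D_7| = 14.

14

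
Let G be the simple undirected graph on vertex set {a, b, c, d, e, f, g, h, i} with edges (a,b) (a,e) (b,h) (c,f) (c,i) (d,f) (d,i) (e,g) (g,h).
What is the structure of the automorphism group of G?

G has two connected components, {a, b, e, g, h} and {c, d, f, i}; each is 2-regular, so G = C_5 ⊔ C_4. The components are non-isomorphic (different sizes), so Aut(G) = Aut(C_5) × Aut(C_4) = D_5 × D_4 of order 10·8 = 80.

D_5 × D_4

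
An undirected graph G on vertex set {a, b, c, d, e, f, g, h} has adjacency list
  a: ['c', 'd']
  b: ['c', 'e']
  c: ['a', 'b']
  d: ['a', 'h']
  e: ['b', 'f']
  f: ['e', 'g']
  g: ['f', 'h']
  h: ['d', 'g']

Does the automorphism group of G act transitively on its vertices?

Yes

G is 2-regular and connected on 8 vertices, i.e. the cycle C_8. C_8 has 8 rotations and 8 reflections, so Aut(C_8) ≅ D_8 of order 16. This group acts transitively on the 8 vertices.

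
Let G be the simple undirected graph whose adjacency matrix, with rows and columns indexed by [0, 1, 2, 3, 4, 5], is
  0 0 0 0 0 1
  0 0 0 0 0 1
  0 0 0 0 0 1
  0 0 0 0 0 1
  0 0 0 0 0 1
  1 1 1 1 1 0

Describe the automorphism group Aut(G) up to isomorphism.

the symmetric group on 5 letters

Vertex 5 has degree 5 and every other vertex has degree 1, so G is the star K_{1,5} with centre 5. The 5 leaves are pairwise interchangeable while the centre is fixed, giving Aut(G) = S_5.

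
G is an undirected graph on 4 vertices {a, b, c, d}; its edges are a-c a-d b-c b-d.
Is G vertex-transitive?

Yes

G is 2-regular and bipartite on 2^2 = 4 vertices with girth 4; it is the hypercube graph Q_2. The symmetry group of the 2-cube is the hyperoctahedral group B_2 = Z_2 ≀ S_2, of order 2^2·2! = 8. This group acts transitively on the 4 vertices.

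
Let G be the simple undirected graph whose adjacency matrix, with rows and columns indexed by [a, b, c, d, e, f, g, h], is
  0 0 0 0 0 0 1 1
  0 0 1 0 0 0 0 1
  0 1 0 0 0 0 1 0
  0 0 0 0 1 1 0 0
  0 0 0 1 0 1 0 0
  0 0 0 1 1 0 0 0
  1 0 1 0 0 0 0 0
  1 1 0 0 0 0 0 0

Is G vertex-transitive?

No

G has two connected components, {a, b, c, g, h} and {d, e, f}; each is 2-regular, so G = C_5 ⊔ C_3. The orbit of a under Aut(G) is {a, b, c, g, h}, which does not contain d, so G is not vertex-transitive.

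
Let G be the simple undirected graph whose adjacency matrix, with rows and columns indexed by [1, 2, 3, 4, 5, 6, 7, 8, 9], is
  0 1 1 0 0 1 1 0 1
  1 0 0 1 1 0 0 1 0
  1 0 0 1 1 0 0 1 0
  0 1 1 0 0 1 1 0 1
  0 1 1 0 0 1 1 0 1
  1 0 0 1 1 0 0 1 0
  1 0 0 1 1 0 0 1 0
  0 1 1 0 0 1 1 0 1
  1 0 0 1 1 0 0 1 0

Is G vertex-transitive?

Automorphisms preserve degree, but G has vertices of degree 4 and vertices of degree 5; no automorphism maps one to the other, so G is not vertex-transitive.

No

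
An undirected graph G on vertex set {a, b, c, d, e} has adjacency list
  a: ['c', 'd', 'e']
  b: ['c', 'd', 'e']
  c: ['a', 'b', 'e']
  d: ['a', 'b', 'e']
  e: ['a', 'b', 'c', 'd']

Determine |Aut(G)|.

Vertex e is the unique vertex of degree 4; the remaining 4 vertices each have degree 3 and induce a cycle, so G is the wheel on 5 vertices with hub e. With the hub fixed, the remaining symmetry is that of the rim cycle C_4, giving the dihedral group D_4.

8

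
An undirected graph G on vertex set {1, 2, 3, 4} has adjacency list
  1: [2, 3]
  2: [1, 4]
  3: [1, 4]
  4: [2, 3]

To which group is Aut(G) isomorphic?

G is 2-regular and bipartite on 2^2 = 4 vertices with girth 4; it is the hypercube graph Q_2. Aut(Q_2) consists of the signed permutations of the 2 coordinate axes: 2! permutations times 2^2 sign flips, so |Aut| = 2^2·2! = 8.

D_4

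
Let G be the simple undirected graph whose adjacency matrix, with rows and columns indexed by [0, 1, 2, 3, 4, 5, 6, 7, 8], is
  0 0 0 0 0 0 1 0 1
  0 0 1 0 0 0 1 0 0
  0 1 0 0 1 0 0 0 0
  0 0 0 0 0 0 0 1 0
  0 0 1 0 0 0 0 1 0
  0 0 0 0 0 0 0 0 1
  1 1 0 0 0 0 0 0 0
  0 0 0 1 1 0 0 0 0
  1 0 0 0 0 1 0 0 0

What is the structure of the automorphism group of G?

Z_2

The degree sequence is [2, 2, 2, 1, 2, 1, 2, 2, 2]; the two degree-1 vertices 3 and 5 are the ends of a path, so G = P_9. The only nontrivial automorphism of a path is the end-to-end reflection, so Aut(G) ≅ Z_2.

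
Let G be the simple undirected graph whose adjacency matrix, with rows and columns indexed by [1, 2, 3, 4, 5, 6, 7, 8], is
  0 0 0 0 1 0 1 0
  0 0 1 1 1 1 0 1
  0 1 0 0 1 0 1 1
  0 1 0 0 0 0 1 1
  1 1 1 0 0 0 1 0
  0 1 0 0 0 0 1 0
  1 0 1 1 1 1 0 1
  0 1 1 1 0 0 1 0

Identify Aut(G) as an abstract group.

the trivial group

Degrees alone do not determine every vertex (e.g. 1 and 6 both have degree 2), but their neighbour-degree multisets differ: N(1) has degrees [4, 6] while N(6) has degrees [5, 6]. Repeating this refinement separates all vertices, so the only automorphism is the identity.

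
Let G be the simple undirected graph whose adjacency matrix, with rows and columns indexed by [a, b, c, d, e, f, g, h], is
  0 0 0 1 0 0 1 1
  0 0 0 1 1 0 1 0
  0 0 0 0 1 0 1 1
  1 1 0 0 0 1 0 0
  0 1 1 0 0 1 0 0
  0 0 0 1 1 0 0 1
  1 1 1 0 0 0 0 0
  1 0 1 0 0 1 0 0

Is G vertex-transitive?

Yes

G is 3-regular and bipartite on 2^3 = 8 vertices with girth 4; it is the hypercube graph Q_3. Aut(Q_3) consists of the signed permutations of the 3 coordinate axes: 3! permutations times 2^3 sign flips, so |Aut| = 2^3·3! = 48. Under this action every vertex can be carried to every other, so G is vertex-transitive.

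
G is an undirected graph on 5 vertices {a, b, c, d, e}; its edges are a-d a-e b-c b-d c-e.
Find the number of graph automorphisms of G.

10

Every vertex has degree 2 and the graph is connected, so G is the 5-cycle C_5. The automorphisms of the 5-cycle are exactly the symmetries of a regular 5-gon: the dihedral group D_5, |D_5| = 10.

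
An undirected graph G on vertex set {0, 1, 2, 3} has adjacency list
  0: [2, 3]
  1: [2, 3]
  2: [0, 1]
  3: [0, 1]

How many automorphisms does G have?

8

G is 2-regular and bipartite on 2^2 = 4 vertices with girth 4; it is the hypercube graph Q_2. The symmetry group of the 2-cube is the hyperoctahedral group B_2 = Z_2 ≀ S_2, of order 2^2·2! = 8.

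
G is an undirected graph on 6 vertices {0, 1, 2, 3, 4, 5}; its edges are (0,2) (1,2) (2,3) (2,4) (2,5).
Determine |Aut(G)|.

120

Vertex 2 has degree 5 and every other vertex has degree 1, so G is the star K_{1,5} with centre 2. Any automorphism fixes the centre and permutes the 5 leaves freely, so Aut(G) ≅ S_5 of order 5! = 120.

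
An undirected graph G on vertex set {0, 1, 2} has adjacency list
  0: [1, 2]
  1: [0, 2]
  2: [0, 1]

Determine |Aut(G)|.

All 3 vertices are pairwise adjacent: G = K_3. Every bijection on the vertex set is an automorphism of K_3; hence Aut(K_3) ≅ S_3, order 6.

6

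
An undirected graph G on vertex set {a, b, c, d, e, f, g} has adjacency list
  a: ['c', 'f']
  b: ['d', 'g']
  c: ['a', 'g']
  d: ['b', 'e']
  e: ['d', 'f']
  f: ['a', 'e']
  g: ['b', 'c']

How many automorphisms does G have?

Every vertex has degree 2 and the graph is connected, so G is the 7-cycle C_7. The automorphisms of the 7-cycle are exactly the symmetries of a regular 7-gon: the dihedral group D_7, |D_7| = 14.

14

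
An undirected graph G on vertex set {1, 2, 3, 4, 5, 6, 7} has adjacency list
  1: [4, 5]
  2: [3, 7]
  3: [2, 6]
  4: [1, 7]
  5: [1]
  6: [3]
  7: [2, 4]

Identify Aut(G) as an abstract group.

the cyclic group of order 2

The degree sequence is [2, 2, 2, 2, 1, 1, 2]; the two degree-1 vertices 5 and 6 are the ends of a path, so G = P_7. A path has exactly one nontrivial symmetry — reversal — giving Aut(G) of order 2.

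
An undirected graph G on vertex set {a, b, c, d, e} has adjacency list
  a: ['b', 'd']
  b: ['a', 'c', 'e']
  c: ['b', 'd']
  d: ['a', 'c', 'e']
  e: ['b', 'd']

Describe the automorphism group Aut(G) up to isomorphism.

The vertices split by degree into {b, d} (degree 3) and {a, c, e} (degree 2); every edge runs between the two parts, so G is the complete bipartite graph K_{2,3}. Automorphisms preserve the bipartition setwise (since the parts differ in size) and act as S_2 × S_3 within it; |Aut| = 12.

S_2 × S_3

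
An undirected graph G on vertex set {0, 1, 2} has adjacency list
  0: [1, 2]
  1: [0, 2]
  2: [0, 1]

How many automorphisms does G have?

Every vertex has degree 2, so G is the complete graph K_3. Every bijection on the vertex set is an automorphism of K_3; hence Aut(K_3) ≅ S_3, order 6.

6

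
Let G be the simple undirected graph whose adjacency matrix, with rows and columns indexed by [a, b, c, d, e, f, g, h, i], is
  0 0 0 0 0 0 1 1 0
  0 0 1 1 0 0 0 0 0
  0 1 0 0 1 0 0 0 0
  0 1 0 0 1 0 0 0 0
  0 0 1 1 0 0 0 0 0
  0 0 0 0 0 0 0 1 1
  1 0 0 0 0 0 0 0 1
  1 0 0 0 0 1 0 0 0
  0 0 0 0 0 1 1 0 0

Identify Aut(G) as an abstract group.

G has two connected components, {a, f, g, h, i} and {b, c, d, e}; each is 2-regular, so G = C_5 ⊔ C_4. The components are non-isomorphic (different sizes), so Aut(G) = Aut(C_5) × Aut(C_4) = D_5 × D_4 of order 10·8 = 80.

D_5 × D_4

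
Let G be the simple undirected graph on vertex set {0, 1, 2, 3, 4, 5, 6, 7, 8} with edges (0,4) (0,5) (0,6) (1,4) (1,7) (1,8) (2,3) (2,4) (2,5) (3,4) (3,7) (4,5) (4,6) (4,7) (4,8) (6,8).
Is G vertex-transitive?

Vertex 4 is the only vertex of degree 8, so every automorphism fixes it; G is not vertex-transitive.

No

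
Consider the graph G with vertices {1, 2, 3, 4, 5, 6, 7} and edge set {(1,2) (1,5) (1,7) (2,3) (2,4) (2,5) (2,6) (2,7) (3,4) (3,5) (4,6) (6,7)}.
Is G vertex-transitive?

Vertex 2 is the only vertex of degree 6, so every automorphism fixes it; G is not vertex-transitive.

No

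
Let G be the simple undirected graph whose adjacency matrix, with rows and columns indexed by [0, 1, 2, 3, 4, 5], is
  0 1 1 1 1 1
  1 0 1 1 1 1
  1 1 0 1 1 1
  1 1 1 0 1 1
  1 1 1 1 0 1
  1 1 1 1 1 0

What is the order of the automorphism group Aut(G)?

720

Every vertex has degree 5, so G is the complete graph K_6. Any permutation of the 6 vertices preserves K_6, so Aut(K_6) = S_6 of order 6! = 720.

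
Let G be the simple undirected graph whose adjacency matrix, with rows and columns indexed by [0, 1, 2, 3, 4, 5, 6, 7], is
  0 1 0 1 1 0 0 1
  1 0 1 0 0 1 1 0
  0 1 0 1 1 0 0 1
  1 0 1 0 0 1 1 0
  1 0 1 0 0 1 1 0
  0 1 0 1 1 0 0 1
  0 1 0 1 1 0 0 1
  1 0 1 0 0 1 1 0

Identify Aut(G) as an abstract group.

S_4 ≀ Z_2

G is 4-regular and bipartite with parts {0, 2, 5, 6} and {1, 3, 4, 7} (each part is independent and every cross-pair is an edge), so G = K_{4,4}. Aut(K_{4,4}) is the wreath product S_4 ≀ Z_2: permute within each part, then optionally swap the parts; |Aut| = 2·(4!)² = 1152.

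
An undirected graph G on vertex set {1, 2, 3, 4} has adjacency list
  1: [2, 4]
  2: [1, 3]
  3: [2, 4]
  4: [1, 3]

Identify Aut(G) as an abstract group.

D_4

G is 2-regular and connected on 4 vertices, i.e. the cycle C_4. C_4 has 4 rotations and 4 reflections, so Aut(C_4) ≅ D_4 of order 8.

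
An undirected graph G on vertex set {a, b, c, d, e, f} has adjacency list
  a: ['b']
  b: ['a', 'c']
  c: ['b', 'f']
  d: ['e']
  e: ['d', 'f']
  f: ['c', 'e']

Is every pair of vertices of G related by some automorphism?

No

Automorphisms preserve degree, but G has vertices of degree 1 and vertices of degree 2; no automorphism maps one to the other, so G is not vertex-transitive.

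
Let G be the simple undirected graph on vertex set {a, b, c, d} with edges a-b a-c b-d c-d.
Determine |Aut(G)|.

G is 2-regular and bipartite on 2^2 = 4 vertices with girth 4; it is the hypercube graph Q_2. Aut(Q_2) consists of the signed permutations of the 2 coordinate axes: 2! permutations times 2^2 sign flips, so |Aut| = 2^2·2! = 8.

8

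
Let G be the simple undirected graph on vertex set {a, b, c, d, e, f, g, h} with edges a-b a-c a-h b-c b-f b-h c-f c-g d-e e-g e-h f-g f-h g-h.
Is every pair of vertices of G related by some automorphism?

Vertex d is the only vertex of degree 1, so every automorphism fixes it; G is not vertex-transitive.

No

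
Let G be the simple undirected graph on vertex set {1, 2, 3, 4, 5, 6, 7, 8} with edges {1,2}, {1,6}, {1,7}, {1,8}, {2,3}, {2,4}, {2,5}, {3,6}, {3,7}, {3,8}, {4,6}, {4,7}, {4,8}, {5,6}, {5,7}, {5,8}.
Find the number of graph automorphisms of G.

1152

G is 4-regular and bipartite with parts {2, 6, 7, 8} and {1, 3, 4, 5} (each part is independent and every cross-pair is an edge), so G = K_{4,4}. Each part can be permuted independently (S_4 × S_4) and the two equal-size parts can also be swapped, giving (S_4 × S_4) ⋊ Z_2 of order 2·(4!)² = 1152.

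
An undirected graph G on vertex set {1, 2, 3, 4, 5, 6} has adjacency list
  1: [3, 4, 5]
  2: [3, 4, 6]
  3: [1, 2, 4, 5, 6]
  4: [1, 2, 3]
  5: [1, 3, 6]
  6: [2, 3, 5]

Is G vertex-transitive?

Vertex 3 is the only vertex of degree 5, so every automorphism fixes it; G is not vertex-transitive.

No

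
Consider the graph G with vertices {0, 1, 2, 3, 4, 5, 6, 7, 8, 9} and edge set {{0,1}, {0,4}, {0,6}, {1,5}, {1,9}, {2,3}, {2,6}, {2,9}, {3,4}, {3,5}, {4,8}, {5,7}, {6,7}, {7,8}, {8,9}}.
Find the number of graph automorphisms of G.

G is 3-regular on 10 vertices with no triangles and no 4-cycles (girth 5): this is the Petersen graph. Viewing the Petersen graph as the Kneser graph K(5,2) — vertices are 2-subsets of {1,…,5}, edges join disjoint pairs — its automorphisms are exactly the permutations of the 5-element set, so Aut ≅ S_5 of order 120.

120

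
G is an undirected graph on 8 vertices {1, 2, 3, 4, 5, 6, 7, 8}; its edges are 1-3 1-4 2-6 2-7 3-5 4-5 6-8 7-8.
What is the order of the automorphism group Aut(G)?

G has two connected components, {2, 6, 7, 8} and {1, 3, 4, 5}; each is 2-regular, so G = C_4 ⊔ C_4. Aut of a disjoint union of two copies of C_4 is the wreath product D_4 ≀ Z_2, of order 2·8² = 128.

128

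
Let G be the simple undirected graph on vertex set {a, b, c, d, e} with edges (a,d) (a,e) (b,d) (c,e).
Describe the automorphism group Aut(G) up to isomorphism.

The degree sequence is [2, 1, 1, 2, 2]; the two degree-1 vertices b and c are the ends of a path, so G = P_5. A path has exactly one nontrivial symmetry — reversal — giving Aut(G) of order 2.

Z_2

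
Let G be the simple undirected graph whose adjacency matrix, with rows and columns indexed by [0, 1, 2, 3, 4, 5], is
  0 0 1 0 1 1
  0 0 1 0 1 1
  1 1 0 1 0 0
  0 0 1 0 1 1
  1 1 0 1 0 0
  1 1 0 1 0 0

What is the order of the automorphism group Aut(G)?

G is 3-regular and bipartite with parts {2, 4, 5} and {0, 1, 3} (each part is independent and every cross-pair is an edge), so G = K_{3,3}. Each part can be permuted independently (S_3 × S_3) and the two equal-size parts can also be swapped, giving (S_3 × S_3) ⋊ Z_2 of order 2·(3!)² = 72.

72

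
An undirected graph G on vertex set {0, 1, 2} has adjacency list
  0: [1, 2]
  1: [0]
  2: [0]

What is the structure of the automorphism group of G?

The degree sequence is [2, 1, 1]; the two degree-1 vertices 1 and 2 are the ends of a path, so G = P_3. The only nontrivial automorphism of a path is the end-to-end reflection, so Aut(G) ≅ Z_2.

Z_2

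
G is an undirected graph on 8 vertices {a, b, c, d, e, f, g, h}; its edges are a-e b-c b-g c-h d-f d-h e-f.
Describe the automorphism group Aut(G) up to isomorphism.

Z_2

The degree sequence is [1, 2, 2, 2, 2, 2, 1, 2]; the two degree-1 vertices a and g are the ends of a path, so G = P_8. The only nontrivial automorphism of a path is the end-to-end reflection, so Aut(G) ≅ Z_2.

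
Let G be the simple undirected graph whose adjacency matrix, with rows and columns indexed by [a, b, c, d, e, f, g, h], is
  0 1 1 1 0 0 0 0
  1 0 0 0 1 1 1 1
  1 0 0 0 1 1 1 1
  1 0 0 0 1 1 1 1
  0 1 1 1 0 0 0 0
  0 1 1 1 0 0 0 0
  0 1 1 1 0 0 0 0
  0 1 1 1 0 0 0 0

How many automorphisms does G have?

720

The vertices split by degree into {b, c, d} (degree 5) and {a, e, f, g, h} (degree 3); every edge runs between the two parts, so G is the complete bipartite graph K_{3,5}. Automorphisms preserve the bipartition setwise (since the parts differ in size) and act as S_5 × S_3 within it; |Aut| = 720.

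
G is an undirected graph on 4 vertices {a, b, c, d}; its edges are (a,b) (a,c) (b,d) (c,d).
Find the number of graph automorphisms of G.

G is 2-regular and bipartite on 2^2 = 4 vertices with girth 4; it is the hypercube graph Q_2. Aut(Q_2) consists of the signed permutations of the 2 coordinate axes: 2! permutations times 2^2 sign flips, so |Aut| = 2^2·2! = 8.

8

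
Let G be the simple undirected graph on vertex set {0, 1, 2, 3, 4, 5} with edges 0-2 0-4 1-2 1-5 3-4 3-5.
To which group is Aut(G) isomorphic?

D_6

G is 2-regular and connected on 6 vertices, i.e. the cycle C_6. C_6 has 6 rotations and 6 reflections, so Aut(C_6) ≅ D_6 of order 12.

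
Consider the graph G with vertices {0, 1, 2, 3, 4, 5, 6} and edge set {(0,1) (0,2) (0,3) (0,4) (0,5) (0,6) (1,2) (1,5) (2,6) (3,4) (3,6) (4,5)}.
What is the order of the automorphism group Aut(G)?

12

Vertex 0 is the unique vertex of degree 6; the remaining 6 vertices each have degree 3 and induce a cycle, so G is the wheel on 7 vertices with hub 0. With the hub fixed, the remaining symmetry is that of the rim cycle C_6, giving the dihedral group D_6.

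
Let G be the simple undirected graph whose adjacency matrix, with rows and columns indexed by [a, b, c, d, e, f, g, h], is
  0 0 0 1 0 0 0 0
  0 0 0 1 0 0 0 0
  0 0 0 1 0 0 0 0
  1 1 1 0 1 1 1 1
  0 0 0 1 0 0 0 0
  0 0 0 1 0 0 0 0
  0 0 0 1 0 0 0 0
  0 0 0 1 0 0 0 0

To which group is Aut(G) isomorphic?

Vertex d has degree 7 and every other vertex has degree 1, so G is the star K_{1,7} with centre d. The 7 leaves are pairwise interchangeable while the centre is fixed, giving Aut(G) = S_7.

the symmetric group on 7 letters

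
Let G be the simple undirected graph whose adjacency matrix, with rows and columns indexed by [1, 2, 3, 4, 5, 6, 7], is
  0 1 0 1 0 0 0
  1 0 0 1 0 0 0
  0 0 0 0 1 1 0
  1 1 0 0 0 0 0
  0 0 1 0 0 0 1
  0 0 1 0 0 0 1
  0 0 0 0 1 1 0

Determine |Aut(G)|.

G has two connected components, {3, 5, 6, 7} and {1, 2, 4}; each is 2-regular, so G = C_4 ⊔ C_3. The components are non-isomorphic (different sizes), so Aut(G) = Aut(C_3) × Aut(C_4) = D_3 × D_4 of order 6·8 = 48.

48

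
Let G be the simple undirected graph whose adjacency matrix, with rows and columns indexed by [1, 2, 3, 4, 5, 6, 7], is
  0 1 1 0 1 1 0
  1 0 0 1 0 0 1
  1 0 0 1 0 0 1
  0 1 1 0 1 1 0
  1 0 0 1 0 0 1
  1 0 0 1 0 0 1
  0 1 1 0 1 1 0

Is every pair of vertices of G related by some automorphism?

No

Automorphisms preserve degree, but G has vertices of degree 3 and vertices of degree 4; no automorphism maps one to the other, so G is not vertex-transitive.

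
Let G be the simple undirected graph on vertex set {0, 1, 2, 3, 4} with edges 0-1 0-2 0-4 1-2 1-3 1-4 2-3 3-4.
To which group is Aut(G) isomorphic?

D_4

Vertex 1 is the unique vertex of degree 4; the remaining 4 vertices each have degree 3 and induce a cycle, so G is the wheel on 5 vertices with hub 1. With the hub fixed, the remaining symmetry is that of the rim cycle C_4, giving the dihedral group D_4.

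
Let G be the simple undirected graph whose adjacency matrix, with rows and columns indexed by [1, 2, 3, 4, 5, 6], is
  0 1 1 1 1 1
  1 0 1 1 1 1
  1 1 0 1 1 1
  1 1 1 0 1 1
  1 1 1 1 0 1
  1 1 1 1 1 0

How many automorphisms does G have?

Every vertex has degree 5, so G is the complete graph K_6. Any permutation of the 6 vertices preserves K_6, so Aut(K_6) = S_6 of order 6! = 720.

720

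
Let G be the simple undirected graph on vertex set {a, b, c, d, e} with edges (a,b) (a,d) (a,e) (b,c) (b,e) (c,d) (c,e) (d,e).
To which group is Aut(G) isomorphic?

Vertex e is the unique vertex of degree 4; the remaining 4 vertices each have degree 3 and induce a cycle, so G is the wheel on 5 vertices with hub e. Every automorphism fixes the hub and acts on the rim 4-cycle, so Aut(G) ≅ Aut(C_4) = D_4 of order 8.

D_4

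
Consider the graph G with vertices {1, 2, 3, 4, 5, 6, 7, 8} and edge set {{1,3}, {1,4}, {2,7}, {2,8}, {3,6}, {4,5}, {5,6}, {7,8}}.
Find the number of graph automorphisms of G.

G has two connected components, {1, 3, 4, 5, 6} and {2, 7, 8}; each is 2-regular, so G = C_5 ⊔ C_3. No automorphism exchanges components of different sizes, hence Aut(G) is the direct product D_3 × D_5, order 60.

60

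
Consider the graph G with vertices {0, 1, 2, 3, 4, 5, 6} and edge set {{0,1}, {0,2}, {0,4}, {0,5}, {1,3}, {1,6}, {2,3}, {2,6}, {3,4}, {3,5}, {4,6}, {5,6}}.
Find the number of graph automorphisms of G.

144

The vertices split by degree into {0, 3, 6} (degree 4) and {1, 2, 4, 5} (degree 3); every edge runs between the two parts, so G is the complete bipartite graph K_{3,4}. The parts have unequal sizes, so no automorphism swaps them; each part is permuted independently, giving S_4 × S_3 of order 4!·3! = 144.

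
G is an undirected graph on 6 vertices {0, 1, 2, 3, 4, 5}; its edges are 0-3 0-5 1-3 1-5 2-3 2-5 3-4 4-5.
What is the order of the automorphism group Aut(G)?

The vertices split by degree into {3, 5} (degree 4) and {0, 1, 2, 4} (degree 2); every edge runs between the two parts, so G is the complete bipartite graph K_{2,4}. The parts have unequal sizes, so no automorphism swaps them; each part is permuted independently, giving S_2 × S_4 of order 2!·4! = 48.

48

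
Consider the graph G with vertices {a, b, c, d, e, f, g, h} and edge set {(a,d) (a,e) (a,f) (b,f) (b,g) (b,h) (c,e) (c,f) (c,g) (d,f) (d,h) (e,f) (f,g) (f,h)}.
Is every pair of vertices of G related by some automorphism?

No

Vertex f is the only vertex of degree 7, so every automorphism fixes it; G is not vertex-transitive.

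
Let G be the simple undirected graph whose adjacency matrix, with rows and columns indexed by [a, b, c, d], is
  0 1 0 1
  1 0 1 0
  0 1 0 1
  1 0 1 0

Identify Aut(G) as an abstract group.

the hyperoctahedral group B_2

G is 2-regular and bipartite on 2^2 = 4 vertices with girth 4; it is the hypercube graph Q_2. The symmetry group of the 2-cube is the hyperoctahedral group B_2 = Z_2 ≀ S_2, of order 2^2·2! = 8.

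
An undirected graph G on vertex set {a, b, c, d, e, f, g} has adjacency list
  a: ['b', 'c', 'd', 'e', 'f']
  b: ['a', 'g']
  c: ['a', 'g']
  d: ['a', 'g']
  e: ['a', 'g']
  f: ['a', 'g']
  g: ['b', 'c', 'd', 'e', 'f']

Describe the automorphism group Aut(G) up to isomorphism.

The vertices split by degree into {a, g} (degree 5) and {b, c, d, e, f} (degree 2); every edge runs between the two parts, so G is the complete bipartite graph K_{2,5}. The parts have unequal sizes, so no automorphism swaps them; each part is permuted independently, giving S_2 × S_5 of order 2!·5! = 240.

S_2 × S_5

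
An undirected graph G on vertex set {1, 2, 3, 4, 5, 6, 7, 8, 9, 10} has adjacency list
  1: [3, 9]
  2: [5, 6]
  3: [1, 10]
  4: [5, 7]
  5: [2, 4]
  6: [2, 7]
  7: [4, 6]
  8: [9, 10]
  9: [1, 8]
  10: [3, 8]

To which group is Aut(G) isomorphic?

(D_5 × D_5) ⋊ Z_2

G has two connected components, {1, 3, 8, 9, 10} and {2, 4, 5, 6, 7}; each is 2-regular, so G = C_5 ⊔ C_5. With two isomorphic components, Aut(G) = Aut(C_5) ≀ S_2 = (D_5 × D_5) ⋊ Z_2: permute each cycle by D_5, then optionally swap the two cycles. Order 2·(2·5)² = 200.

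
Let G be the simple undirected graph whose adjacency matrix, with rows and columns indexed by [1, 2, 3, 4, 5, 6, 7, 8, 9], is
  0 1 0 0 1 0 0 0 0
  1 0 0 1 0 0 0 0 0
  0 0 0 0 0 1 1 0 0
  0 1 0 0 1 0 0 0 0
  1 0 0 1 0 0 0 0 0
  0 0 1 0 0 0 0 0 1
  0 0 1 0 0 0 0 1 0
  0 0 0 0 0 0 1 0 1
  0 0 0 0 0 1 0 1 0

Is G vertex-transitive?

G has two connected components, {3, 6, 7, 8, 9} and {1, 2, 4, 5}; each is 2-regular, so G = C_5 ⊔ C_4. The orbit of 1 under Aut(G) is {1, 2, 4, 5}, which does not contain 3, so G is not vertex-transitive.

No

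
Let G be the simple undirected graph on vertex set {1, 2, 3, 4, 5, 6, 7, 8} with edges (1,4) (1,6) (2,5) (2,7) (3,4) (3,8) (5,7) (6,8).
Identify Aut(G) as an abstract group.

D_5 × D_3

G has two connected components, {1, 3, 4, 6, 8} and {2, 5, 7}; each is 2-regular, so G = C_5 ⊔ C_3. No automorphism exchanges components of different sizes, hence Aut(G) is the direct product D_5 × D_3, order 60.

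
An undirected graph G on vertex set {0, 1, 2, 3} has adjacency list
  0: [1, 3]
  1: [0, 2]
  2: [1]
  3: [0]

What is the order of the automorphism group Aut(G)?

The degree sequence is [2, 2, 1, 1]; the two degree-1 vertices 2 and 3 are the ends of a path, so G = P_4. The only nontrivial automorphism of a path is the end-to-end reflection, so Aut(G) ≅ Z_2.

2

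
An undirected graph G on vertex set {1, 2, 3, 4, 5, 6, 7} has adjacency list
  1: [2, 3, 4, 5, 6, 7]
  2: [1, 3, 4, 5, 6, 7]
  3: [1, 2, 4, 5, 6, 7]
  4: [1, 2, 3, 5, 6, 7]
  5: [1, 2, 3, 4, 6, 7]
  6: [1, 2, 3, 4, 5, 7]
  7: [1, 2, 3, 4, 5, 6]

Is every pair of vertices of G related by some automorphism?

Every vertex has degree 6, so G is the complete graph K_7. Every bijection on the vertex set is an automorphism of K_7; hence Aut(K_7) ≅ S_7, order 5040. Under this action every vertex can be carried to every other, so G is vertex-transitive.

Yes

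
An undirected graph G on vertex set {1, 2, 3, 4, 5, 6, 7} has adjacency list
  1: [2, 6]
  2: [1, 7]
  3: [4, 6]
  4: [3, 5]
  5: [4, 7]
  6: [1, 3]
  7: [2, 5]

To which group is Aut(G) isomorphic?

D_7

Every vertex has degree 2 and the graph is connected, so G is the 7-cycle C_7. The automorphisms of the 7-cycle are exactly the symmetries of a regular 7-gon: the dihedral group D_7, |D_7| = 14.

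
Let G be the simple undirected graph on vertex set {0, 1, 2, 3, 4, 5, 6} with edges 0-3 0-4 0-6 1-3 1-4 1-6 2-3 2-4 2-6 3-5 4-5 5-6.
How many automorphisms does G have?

144

The vertices split by degree into {3, 4, 6} (degree 4) and {0, 1, 2, 5} (degree 3); every edge runs between the two parts, so G is the complete bipartite graph K_{3,4}. Automorphisms preserve the bipartition setwise (since the parts differ in size) and act as S_3 × S_4 within it; |Aut| = 144.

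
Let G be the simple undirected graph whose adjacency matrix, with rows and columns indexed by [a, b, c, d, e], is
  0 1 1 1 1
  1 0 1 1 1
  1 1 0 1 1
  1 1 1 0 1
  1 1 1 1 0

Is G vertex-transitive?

Every vertex has degree 4, so G is the complete graph K_5. Any permutation of the 5 vertices preserves K_5, so Aut(K_5) = S_5 of order 5! = 120. This group acts transitively on the 5 vertices.

Yes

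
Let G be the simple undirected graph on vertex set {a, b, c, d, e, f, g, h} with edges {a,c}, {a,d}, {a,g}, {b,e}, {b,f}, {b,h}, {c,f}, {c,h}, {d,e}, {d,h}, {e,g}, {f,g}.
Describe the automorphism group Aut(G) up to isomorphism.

G is 3-regular and bipartite on 2^3 = 8 vertices with girth 4; it is the hypercube graph Q_3. Aut(Q_3) consists of the signed permutations of the 3 coordinate axes: 3! permutations times 2^3 sign flips, so |Aut| = 2^3·3! = 48.

the hyperoctahedral group B_3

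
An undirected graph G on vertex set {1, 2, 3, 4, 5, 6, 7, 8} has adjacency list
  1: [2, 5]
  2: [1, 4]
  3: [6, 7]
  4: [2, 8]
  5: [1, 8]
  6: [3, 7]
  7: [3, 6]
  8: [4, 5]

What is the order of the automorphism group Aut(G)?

G has two connected components, {1, 2, 4, 5, 8} and {3, 6, 7}; each is 2-regular, so G = C_5 ⊔ C_3. The components are non-isomorphic (different sizes), so Aut(G) = Aut(C_5) × Aut(C_3) = D_5 × D_3 of order 10·6 = 60.

60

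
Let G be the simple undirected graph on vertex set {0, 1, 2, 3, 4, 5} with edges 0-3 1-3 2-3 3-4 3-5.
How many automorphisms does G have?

120

Vertex 3 has degree 5 and every other vertex has degree 1, so G is the star K_{1,5} with centre 3. Any automorphism fixes the centre and permutes the 5 leaves freely, so Aut(G) ≅ S_5 of order 5! = 120.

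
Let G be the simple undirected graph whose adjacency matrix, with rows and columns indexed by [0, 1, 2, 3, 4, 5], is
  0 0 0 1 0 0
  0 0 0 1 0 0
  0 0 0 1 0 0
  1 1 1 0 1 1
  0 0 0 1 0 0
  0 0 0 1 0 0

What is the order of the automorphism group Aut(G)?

Vertex 3 has degree 5 and every other vertex has degree 1, so G is the star K_{1,5} with centre 3. The 5 leaves are pairwise interchangeable while the centre is fixed, giving Aut(G) = S_5.

120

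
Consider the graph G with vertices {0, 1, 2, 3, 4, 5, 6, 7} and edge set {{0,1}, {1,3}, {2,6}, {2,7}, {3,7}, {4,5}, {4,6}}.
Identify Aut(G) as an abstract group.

The degree sequence is [1, 2, 2, 2, 2, 1, 2, 2]; the two degree-1 vertices 0 and 5 are the ends of a path, so G = P_8. A path has exactly one nontrivial symmetry — reversal — giving Aut(G) of order 2.

the cyclic group of order 2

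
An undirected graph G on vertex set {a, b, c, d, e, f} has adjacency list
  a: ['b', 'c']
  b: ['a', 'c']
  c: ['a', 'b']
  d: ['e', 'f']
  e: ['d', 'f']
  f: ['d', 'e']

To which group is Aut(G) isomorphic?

D_3 ≀ Z_2

G has two connected components, {d, e, f} and {a, b, c}; each is 2-regular, so G = C_3 ⊔ C_3. With two isomorphic components, Aut(G) = Aut(C_3) ≀ S_2 = (D_3 × D_3) ⋊ Z_2: permute each cycle by D_3, then optionally swap the two cycles. Order 2·(2·3)² = 72.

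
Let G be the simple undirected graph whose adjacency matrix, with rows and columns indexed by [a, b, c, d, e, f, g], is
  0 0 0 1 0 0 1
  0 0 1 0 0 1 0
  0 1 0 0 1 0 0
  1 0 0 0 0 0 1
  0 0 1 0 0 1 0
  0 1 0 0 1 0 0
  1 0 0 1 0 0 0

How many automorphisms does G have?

G has two connected components, {b, c, e, f} and {a, d, g}; each is 2-regular, so G = C_4 ⊔ C_3. No automorphism exchanges components of different sizes, hence Aut(G) is the direct product D_3 × D_4, order 48.

48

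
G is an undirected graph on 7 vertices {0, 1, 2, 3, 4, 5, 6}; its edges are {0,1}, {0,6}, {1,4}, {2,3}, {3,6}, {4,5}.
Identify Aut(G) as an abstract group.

C_2

The degree sequence is [2, 2, 1, 2, 2, 1, 2]; the two degree-1 vertices 2 and 5 are the ends of a path, so G = P_7. The only nontrivial automorphism of a path is the end-to-end reflection, so Aut(G) ≅ Z_2.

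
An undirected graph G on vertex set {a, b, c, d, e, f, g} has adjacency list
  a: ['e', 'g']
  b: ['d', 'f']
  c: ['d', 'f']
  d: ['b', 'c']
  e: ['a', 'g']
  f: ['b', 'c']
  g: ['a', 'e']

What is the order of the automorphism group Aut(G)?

G has two connected components, {b, c, d, f} and {a, e, g}; each is 2-regular, so G = C_4 ⊔ C_3. The components are non-isomorphic (different sizes), so Aut(G) = Aut(C_4) × Aut(C_3) = D_4 × D_3 of order 8·6 = 48.

48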